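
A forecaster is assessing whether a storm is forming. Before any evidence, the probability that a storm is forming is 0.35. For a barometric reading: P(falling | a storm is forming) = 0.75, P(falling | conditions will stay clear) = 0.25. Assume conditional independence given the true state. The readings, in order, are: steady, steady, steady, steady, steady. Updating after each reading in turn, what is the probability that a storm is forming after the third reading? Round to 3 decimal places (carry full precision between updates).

0.020

After 'steady': P(storm) = 0.25·0.3500 / (0.25·0.3500 + 0.75·0.6500) ≈ 0.1522
After 'steady': P(storm) = 0.25·0.1522 / (0.25·0.1522 + 0.75·0.8478) ≈ 0.0565
After 'steady': P(storm) = 0.25·0.0565 / (0.25·0.0565 + 0.75·0.9435) ≈ 0.0196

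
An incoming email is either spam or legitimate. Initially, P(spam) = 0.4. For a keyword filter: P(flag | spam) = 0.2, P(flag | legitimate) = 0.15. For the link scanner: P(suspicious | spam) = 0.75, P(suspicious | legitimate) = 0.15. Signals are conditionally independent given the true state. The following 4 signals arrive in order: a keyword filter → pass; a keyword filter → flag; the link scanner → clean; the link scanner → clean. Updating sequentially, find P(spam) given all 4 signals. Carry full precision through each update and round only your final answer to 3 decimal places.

Apply Bayes' rule sequentially, carrying P(spam) forward.
After a keyword filter='pass': P(spam) = 0.8·0.4000 / (0.8·0.4000 + 0.85·0.6000) ≈ 0.3855
After a keyword filter='flag': P(spam) = 0.2·0.3855 / (0.2·0.3855 + 0.15·0.6145) ≈ 0.4555
After the link scanner='clean': P(spam) = 0.25·0.4555 / (0.25·0.4555 + 0.85·0.5445) ≈ 0.1975
After the link scanner='clean': P(spam) = 0.25·0.1975 / (0.25·0.1975 + 0.85·0.8025) ≈ 0.0675

0.067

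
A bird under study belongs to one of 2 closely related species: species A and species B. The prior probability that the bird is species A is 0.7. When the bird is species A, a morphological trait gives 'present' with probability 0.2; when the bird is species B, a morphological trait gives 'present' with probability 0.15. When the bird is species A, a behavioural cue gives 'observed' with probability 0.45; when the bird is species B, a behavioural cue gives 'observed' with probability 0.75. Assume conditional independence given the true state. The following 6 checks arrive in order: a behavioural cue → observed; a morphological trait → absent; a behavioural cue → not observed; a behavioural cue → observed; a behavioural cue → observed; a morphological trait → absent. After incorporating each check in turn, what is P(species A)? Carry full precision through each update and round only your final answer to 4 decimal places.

0.4955

After a behavioural cue='observed': P(species A) = 0.45·0.7000 / (0.45·0.7000 + 0.75·0.3000) ≈ 0.5833
After a morphological trait='absent': P(species A) = 0.8·0.5833 / (0.8·0.5833 + 0.85·0.4167) ≈ 0.5685
After a behavioural cue='not observed': P(species A) = 0.55·0.5685 / (0.55·0.5685 + 0.25·0.4315) ≈ 0.7435
After a behavioural cue='observed': P(species A) = 0.45·0.7435 / (0.45·0.7435 + 0.75·0.2565) ≈ 0.6349
After a behavioural cue='observed': P(species A) = 0.45·0.6349 / (0.45·0.6349 + 0.75·0.3651) ≈ 0.5107
After a morphological trait='absent': P(species A) = 0.8·0.5107 / (0.8·0.5107 + 0.85·0.4893) ≈ 0.4955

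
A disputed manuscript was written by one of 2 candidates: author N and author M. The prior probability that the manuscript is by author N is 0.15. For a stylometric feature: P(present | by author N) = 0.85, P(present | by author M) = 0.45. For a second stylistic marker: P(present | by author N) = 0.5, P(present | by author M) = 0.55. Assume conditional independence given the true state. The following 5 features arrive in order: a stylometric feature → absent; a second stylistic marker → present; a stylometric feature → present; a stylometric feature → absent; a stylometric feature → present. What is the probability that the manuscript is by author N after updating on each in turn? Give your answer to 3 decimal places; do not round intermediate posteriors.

0.041

Apply Bayes' rule sequentially, carrying P(author N) forward.
After a stylometric feature='absent': P(author N) = 0.15·0.1500 / (0.15·0.1500 + 0.55·0.8500) ≈ 0.0459
After a second stylistic marker='present': P(author N) = 0.5·0.0459 / (0.5·0.0459 + 0.55·0.9541) ≈ 0.0419
After a stylometric feature='present': P(author N) = 0.85·0.0419 / (0.85·0.0419 + 0.45·0.9581) ≈ 0.0763
After a stylometric feature='absent': P(author N) = 0.15·0.0763 / (0.15·0.0763 + 0.55·0.9237) ≈ 0.0220
After a stylometric feature='present': P(author N) = 0.85·0.0220 / (0.85·0.0220 + 0.45·0.9780) ≈ 0.0408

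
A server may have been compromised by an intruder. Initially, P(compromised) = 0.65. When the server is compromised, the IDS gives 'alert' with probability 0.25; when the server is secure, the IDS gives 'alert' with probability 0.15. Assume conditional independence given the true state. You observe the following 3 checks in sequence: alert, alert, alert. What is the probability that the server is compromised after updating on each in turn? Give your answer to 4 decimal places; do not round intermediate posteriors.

After 'alert': P(compromised) = 0.25·0.6500 / (0.25·0.6500 + 0.15·0.3500) ≈ 0.7558
After 'alert': P(compromised) = 0.25·0.7558 / (0.25·0.7558 + 0.15·0.2442) ≈ 0.8376
After 'alert': P(compromised) = 0.25·0.8376 / (0.25·0.8376 + 0.15·0.1624) ≈ 0.8958

0.8958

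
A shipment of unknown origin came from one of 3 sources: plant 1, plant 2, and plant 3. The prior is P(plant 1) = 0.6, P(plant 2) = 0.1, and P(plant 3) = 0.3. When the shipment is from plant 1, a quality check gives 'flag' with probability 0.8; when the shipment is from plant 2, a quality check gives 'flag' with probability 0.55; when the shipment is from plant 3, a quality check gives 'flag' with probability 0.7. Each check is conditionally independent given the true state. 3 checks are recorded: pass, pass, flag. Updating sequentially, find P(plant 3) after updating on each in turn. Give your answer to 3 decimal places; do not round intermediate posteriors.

0.384

After 'pass': normaliser = 0.2·0.6000 + 0.45·0.1000 + 0.3·0.3000; P(plant 1) ≈ 0.4706, P(plant 2) ≈ 0.1765, P(plant 3) ≈ 0.3529
After 'pass': normaliser = 0.2·0.4706 + 0.45·0.1765 + 0.3·0.3529; P(plant 1) ≈ 0.3368, P(plant 2) ≈ 0.2842, P(plant 3) ≈ 0.3789
After 'flag': normaliser = 0.8·0.3368 + 0.55·0.2842 + 0.7·0.3789; P(plant 1) ≈ 0.3899, P(plant 2) ≈ 0.2262, P(plant 3) ≈ 0.3839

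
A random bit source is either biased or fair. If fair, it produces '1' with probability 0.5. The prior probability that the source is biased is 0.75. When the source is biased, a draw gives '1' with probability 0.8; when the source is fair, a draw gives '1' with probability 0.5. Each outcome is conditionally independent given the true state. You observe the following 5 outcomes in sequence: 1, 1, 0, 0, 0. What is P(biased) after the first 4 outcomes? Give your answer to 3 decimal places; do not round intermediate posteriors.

0.551

After '1': P(biased) = 0.8·0.7500 / (0.8·0.7500 + 0.5·0.2500) ≈ 0.8276
After '1': P(biased) = 0.8·0.8276 / (0.8·0.8276 + 0.5·0.1724) ≈ 0.8848
After '0': P(biased) = 0.2·0.8848 / (0.2·0.8848 + 0.5·0.1152) ≈ 0.7544
After '0': P(biased) = 0.2·0.7544 / (0.2·0.7544 + 0.5·0.2456) ≈ 0.5513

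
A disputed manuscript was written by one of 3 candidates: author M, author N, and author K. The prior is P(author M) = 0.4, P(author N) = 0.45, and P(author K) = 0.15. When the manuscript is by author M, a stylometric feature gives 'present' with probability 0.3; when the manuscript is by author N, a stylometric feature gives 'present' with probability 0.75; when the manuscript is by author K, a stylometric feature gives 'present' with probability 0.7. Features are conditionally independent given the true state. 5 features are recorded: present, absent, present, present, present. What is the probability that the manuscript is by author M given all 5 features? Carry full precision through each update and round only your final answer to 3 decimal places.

After 'present': normaliser = 0.3·0.4000 + 0.75·0.4500 + 0.7·0.1500; P(author M) ≈ 0.2133, P(author N) ≈ 0.6000, P(author K) ≈ 0.1867
After 'absent': normaliser = 0.7·0.2133 + 0.25·0.6000 + 0.3·0.1867; P(author M) ≈ 0.4203, P(author N) ≈ 0.4221, P(author K) ≈ 0.1576
After 'present': normaliser = 0.3·0.4203 + 0.75·0.4221 + 0.7·0.1576; P(author M) ≈ 0.2280, P(author N) ≈ 0.5725, P(author K) ≈ 0.1995
After 'present': normaliser = 0.3·0.2280 + 0.75·0.5725 + 0.7·0.1995; P(author M) ≈ 0.1073, P(author N) ≈ 0.6736, P(author K) ≈ 0.2191
After 'present': normaliser = 0.3·0.1073 + 0.75·0.6736 + 0.7·0.2191; P(author M) ≈ 0.0466, P(author N) ≈ 0.7314, P(author K) ≈ 0.2220

0.047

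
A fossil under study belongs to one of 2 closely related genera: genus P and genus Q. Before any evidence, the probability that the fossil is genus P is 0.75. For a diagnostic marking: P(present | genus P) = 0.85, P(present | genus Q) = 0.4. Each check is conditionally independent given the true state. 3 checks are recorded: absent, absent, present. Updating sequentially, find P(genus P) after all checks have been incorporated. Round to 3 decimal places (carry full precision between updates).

0.285

After 'absent': P(genus P) = 0.15·0.7500 / (0.15·0.7500 + 0.6·0.2500) ≈ 0.4286
After 'absent': P(genus P) = 0.15·0.4286 / (0.15·0.4286 + 0.6·0.5714) ≈ 0.1579
After 'present': P(genus P) = 0.85·0.1579 / (0.85·0.1579 + 0.4·0.8421) ≈ 0.2849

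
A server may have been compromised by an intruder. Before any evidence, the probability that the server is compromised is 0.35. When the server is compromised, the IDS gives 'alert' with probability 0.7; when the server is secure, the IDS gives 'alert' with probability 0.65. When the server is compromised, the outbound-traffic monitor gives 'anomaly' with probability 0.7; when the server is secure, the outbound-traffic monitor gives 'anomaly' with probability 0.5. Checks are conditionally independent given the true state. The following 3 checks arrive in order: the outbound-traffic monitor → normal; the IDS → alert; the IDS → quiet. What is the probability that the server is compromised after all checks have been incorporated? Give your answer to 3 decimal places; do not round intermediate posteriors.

After the outbound-traffic monitor='normal': P(compromised) = 0.3·0.3500 / (0.3·0.3500 + 0.5·0.6500) ≈ 0.2442
After the IDS='alert': P(compromised) = 0.7·0.2442 / (0.7·0.2442 + 0.65·0.7558) ≈ 0.2581
After the IDS='quiet': P(compromised) = 0.3·0.2581 / (0.3·0.2581 + 0.35·0.7419) ≈ 0.2297

0.230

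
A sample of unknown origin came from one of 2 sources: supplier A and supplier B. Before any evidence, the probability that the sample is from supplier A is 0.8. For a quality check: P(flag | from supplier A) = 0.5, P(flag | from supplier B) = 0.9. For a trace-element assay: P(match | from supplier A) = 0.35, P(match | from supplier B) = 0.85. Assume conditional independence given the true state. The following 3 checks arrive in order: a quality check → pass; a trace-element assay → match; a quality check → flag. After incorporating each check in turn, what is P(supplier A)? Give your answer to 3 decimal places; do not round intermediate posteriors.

0.821

After a quality check='pass': P(supplier A) = 0.5·0.8000 / (0.5·0.8000 + 0.1·0.2000) ≈ 0.9524
After a trace-element assay='match': P(supplier A) = 0.35·0.9524 / (0.35·0.9524 + 0.85·0.0476) ≈ 0.8917
After a quality check='flag': P(supplier A) = 0.5·0.8917 / (0.5·0.8917 + 0.9·0.1083) ≈ 0.8206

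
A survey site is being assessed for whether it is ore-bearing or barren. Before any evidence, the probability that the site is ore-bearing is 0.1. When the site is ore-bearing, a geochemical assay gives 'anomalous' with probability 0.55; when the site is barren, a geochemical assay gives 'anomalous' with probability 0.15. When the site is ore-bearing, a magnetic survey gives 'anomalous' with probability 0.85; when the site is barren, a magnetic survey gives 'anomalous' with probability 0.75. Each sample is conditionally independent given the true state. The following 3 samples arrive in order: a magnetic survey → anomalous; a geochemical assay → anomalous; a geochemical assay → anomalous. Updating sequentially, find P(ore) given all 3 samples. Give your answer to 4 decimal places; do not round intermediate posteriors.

0.6287

Each posterior becomes the prior for the next update.
After a magnetic survey='anomalous': P(ore) = 0.85·0.1000 / (0.85·0.1000 + 0.75·0.9000) ≈ 0.1118
After a geochemical assay='anomalous': P(ore) = 0.55·0.1118 / (0.55·0.1118 + 0.15·0.8882) ≈ 0.3159
After a geochemical assay='anomalous': P(ore) = 0.55·0.3159 / (0.55·0.3159 + 0.15·0.6841) ≈ 0.6287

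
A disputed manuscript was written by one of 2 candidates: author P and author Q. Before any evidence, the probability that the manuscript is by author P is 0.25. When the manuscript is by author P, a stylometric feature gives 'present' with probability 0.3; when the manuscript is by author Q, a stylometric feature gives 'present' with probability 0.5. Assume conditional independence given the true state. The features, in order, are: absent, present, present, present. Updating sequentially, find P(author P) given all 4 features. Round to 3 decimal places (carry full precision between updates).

After 'absent': P(author P) = 0.7·0.2500 / (0.7·0.2500 + 0.5·0.7500) ≈ 0.3182
After 'present': P(author P) = 0.3·0.3182 / (0.3·0.3182 + 0.5·0.6818) ≈ 0.2188
After 'present': P(author P) = 0.3·0.2188 / (0.3·0.2188 + 0.5·0.7812) ≈ 0.1438
After 'present': P(author P) = 0.3·0.1438 / (0.3·0.1438 + 0.5·0.8562) ≈ 0.0916

0.092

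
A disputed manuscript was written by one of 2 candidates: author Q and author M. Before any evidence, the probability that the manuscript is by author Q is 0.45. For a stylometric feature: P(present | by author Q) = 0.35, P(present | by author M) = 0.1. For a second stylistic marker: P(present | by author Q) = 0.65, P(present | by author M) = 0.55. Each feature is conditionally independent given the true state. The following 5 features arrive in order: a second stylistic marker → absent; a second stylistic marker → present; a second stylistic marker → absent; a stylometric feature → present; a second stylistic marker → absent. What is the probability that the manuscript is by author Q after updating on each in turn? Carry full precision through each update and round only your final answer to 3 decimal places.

0.614

Apply Bayes' rule sequentially, carrying P(author Q) forward.
After a second stylistic marker='absent': P(author Q) = 0.35·0.4500 / (0.35·0.4500 + 0.45·0.5500) ≈ 0.3889
After a second stylistic marker='present': P(author Q) = 0.65·0.3889 / (0.65·0.3889 + 0.55·0.6111) ≈ 0.4292
After a second stylistic marker='absent': P(author Q) = 0.35·0.4292 / (0.35·0.4292 + 0.45·0.5708) ≈ 0.3691
After a stylometric feature='present': P(author Q) = 0.35·0.3691 / (0.35·0.3691 + 0.1·0.6309) ≈ 0.6718
After a second stylistic marker='absent': P(author Q) = 0.35·0.6718 / (0.35·0.6718 + 0.45·0.3282) ≈ 0.6142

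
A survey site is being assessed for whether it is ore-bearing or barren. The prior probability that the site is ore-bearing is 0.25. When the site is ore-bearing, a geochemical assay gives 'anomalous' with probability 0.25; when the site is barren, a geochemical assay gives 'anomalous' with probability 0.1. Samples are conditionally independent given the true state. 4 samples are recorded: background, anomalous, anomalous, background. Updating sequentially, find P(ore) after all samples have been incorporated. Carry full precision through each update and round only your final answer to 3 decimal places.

After 'background': P(ore) = 0.75·0.2500 / (0.75·0.2500 + 0.9·0.7500) ≈ 0.2174
After 'anomalous': P(ore) = 0.25·0.2174 / (0.25·0.2174 + 0.1·0.7826) ≈ 0.4098
After 'anomalous': P(ore) = 0.25·0.4098 / (0.25·0.4098 + 0.1·0.5902) ≈ 0.6345
After 'background': P(ore) = 0.75·0.6345 / (0.75·0.6345 + 0.9·0.3655) ≈ 0.5913

0.591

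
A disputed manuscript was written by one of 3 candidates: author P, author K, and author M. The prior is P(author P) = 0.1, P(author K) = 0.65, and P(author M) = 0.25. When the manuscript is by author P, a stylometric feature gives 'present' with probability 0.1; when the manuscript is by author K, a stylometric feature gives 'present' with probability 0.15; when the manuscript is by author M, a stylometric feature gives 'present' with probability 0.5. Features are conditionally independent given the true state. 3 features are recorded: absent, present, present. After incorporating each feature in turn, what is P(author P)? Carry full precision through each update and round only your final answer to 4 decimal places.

After 'absent': normaliser = 0.9·0.1000 + 0.85·0.6500 + 0.5·0.2500; P(author P) ≈ 0.1173, P(author K) ≈ 0.7199, P(author M) ≈ 0.1629
After 'present': normaliser = 0.1·0.1173 + 0.15·0.7199 + 0.5·0.1629; P(author P) ≈ 0.0583, P(author K) ≈ 0.5368, P(author M) ≈ 0.4049
After 'present': normaliser = 0.1·0.0583 + 0.15·0.5368 + 0.5·0.4049; P(author P) ≈ 0.0202, P(author K) ≈ 0.2788, P(author M) ≈ 0.7010

0.0202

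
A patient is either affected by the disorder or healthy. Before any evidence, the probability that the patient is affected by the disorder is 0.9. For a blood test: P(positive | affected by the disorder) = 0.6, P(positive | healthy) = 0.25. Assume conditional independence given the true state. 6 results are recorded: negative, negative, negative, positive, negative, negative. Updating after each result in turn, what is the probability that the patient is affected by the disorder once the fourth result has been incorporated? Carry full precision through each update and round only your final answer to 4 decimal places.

0.7662

After 'negative': P(affected) = 0.4·0.9000 / (0.4·0.9000 + 0.75·0.1000) ≈ 0.8276
After 'negative': P(affected) = 0.4·0.8276 / (0.4·0.8276 + 0.75·0.1724) ≈ 0.7191
After 'negative': P(affected) = 0.4·0.7191 / (0.4·0.7191 + 0.75·0.2809) ≈ 0.5772
After 'positive': P(affected) = 0.6·0.5772 / (0.6·0.5772 + 0.25·0.4228) ≈ 0.7662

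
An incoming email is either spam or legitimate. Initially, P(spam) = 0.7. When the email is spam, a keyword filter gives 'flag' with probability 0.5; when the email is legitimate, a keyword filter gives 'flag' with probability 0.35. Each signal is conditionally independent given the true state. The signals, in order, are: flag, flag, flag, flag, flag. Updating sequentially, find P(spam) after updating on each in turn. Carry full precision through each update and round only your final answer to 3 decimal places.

Apply Bayes' rule sequentially, carrying P(spam) forward.
After 'flag': P(spam) = 0.5·0.7000 / (0.5·0.7000 + 0.35·0.3000) ≈ 0.7692
After 'flag': P(spam) = 0.5·0.7692 / (0.5·0.7692 + 0.35·0.2308) ≈ 0.8264
After 'flag': P(spam) = 0.5·0.8264 / (0.5·0.8264 + 0.35·0.1736) ≈ 0.8718
After 'flag': P(spam) = 0.5·0.8718 / (0.5·0.8718 + 0.35·0.1282) ≈ 0.9067
After 'flag': P(spam) = 0.5·0.9067 / (0.5·0.9067 + 0.35·0.0933) ≈ 0.9328

0.933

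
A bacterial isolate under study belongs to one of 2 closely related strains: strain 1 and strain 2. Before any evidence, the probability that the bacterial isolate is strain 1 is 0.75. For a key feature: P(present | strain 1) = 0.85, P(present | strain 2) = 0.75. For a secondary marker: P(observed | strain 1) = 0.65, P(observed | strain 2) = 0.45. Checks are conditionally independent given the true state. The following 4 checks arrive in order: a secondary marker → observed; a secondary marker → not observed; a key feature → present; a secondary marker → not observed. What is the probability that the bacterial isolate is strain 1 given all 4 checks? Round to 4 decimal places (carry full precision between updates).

0.6654

Each posterior becomes the prior for the next update.
After a secondary marker='observed': P(strain 1) = 0.65·0.7500 / (0.65·0.7500 + 0.45·0.2500) ≈ 0.8125
After a secondary marker='not observed': P(strain 1) = 0.35·0.8125 / (0.35·0.8125 + 0.55·0.1875) ≈ 0.7339
After a key feature='present': P(strain 1) = 0.85·0.7339 / (0.85·0.7339 + 0.75·0.2661) ≈ 0.7576
After a secondary marker='not observed': P(strain 1) = 0.35·0.7576 / (0.35·0.7576 + 0.55·0.2424) ≈ 0.6654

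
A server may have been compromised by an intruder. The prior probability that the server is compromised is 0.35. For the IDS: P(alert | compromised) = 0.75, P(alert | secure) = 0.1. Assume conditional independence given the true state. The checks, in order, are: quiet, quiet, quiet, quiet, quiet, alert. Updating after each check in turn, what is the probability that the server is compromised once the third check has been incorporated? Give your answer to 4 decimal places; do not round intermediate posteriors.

0.0114

After 'quiet': P(compromised) = 0.25·0.3500 / (0.25·0.3500 + 0.9·0.6500) ≈ 0.1301
After 'quiet': P(compromised) = 0.25·0.1301 / (0.25·0.1301 + 0.9·0.8699) ≈ 0.0399
After 'quiet': P(compromised) = 0.25·0.0399 / (0.25·0.0399 + 0.9·0.9601) ≈ 0.0114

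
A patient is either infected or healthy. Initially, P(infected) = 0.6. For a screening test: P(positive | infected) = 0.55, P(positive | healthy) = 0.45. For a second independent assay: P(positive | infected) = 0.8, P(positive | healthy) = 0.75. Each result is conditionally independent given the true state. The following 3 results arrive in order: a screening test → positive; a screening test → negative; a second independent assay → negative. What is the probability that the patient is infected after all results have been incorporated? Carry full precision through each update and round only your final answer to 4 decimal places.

0.5455

After a screening test='positive': P(infected) = 0.55·0.6000 / (0.55·0.6000 + 0.45·0.4000) ≈ 0.6471
After a screening test='negative': P(infected) = 0.45·0.6471 / (0.45·0.6471 + 0.55·0.3529) ≈ 0.6000
After a second independent assay='negative': P(infected) = 0.2·0.6000 / (0.2·0.6000 + 0.25·0.4000) ≈ 0.5455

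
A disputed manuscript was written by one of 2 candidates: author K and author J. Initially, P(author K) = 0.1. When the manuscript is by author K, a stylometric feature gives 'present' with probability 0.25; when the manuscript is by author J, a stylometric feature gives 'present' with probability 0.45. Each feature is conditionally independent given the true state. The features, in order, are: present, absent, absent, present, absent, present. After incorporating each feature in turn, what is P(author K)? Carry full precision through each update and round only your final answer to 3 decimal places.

After 'present': P(author K) = 0.25·0.1000 / (0.25·0.1000 + 0.45·0.9000) ≈ 0.0581
After 'absent': P(author K) = 0.75·0.0581 / (0.75·0.0581 + 0.55·0.9419) ≈ 0.0776
After 'absent': P(author K) = 0.75·0.0776 / (0.75·0.0776 + 0.55·0.9224) ≈ 0.1030
After 'present': P(author K) = 0.25·0.1030 / (0.25·0.1030 + 0.45·0.8970) ≈ 0.0599
After 'absent': P(author K) = 0.75·0.0599 / (0.75·0.0599 + 0.55·0.9401) ≈ 0.0800
After 'present': P(author K) = 0.25·0.0800 / (0.25·0.0800 + 0.45·0.9200) ≈ 0.0461

0.046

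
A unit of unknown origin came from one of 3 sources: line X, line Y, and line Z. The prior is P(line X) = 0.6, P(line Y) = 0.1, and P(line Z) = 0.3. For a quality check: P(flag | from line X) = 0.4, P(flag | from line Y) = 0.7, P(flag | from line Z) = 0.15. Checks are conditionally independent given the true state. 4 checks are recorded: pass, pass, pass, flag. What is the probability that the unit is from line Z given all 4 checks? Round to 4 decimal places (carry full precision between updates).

0.3396

After 'pass': normaliser = 0.6·0.6000 + 0.3·0.1000 + 0.85·0.3000; P(line X) ≈ 0.5581, P(line Y) ≈ 0.0465, P(line Z) ≈ 0.3953
After 'pass': normaliser = 0.6·0.5581 + 0.3·0.0465 + 0.85·0.3953; P(line X) ≈ 0.4890, P(line Y) ≈ 0.0204, P(line Z) ≈ 0.4907
After 'pass': normaliser = 0.6·0.4890 + 0.3·0.0204 + 0.85·0.4907; P(line X) ≈ 0.4094, P(line Y) ≈ 0.0085, P(line Z) ≈ 0.5820
After 'flag': normaliser = 0.4·0.4094 + 0.7·0.0085 + 0.15·0.5820; P(line X) ≈ 0.6371, P(line Y) ≈ 0.0232, P(line Z) ≈ 0.3396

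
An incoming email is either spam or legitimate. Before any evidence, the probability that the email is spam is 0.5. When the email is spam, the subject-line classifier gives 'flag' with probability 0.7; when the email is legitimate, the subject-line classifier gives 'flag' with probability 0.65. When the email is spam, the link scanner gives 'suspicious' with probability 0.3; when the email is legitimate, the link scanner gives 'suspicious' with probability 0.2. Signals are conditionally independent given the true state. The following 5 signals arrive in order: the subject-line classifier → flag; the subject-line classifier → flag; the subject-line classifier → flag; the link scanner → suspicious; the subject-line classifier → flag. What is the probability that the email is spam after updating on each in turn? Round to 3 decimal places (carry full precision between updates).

0.669

After the subject-line classifier='flag': P(spam) = 0.7·0.5000 / (0.7·0.5000 + 0.65·0.5000) ≈ 0.5185
After the subject-line classifier='flag': P(spam) = 0.7·0.5185 / (0.7·0.5185 + 0.65·0.4815) ≈ 0.5370
After the subject-line classifier='flag': P(spam) = 0.7·0.5370 / (0.7·0.5370 + 0.65·0.4630) ≈ 0.5554
After the link scanner='suspicious': P(spam) = 0.3·0.5554 / (0.3·0.5554 + 0.2·0.4446) ≈ 0.6520
After the subject-line classifier='flag': P(spam) = 0.7·0.6520 / (0.7·0.6520 + 0.65·0.3480) ≈ 0.6686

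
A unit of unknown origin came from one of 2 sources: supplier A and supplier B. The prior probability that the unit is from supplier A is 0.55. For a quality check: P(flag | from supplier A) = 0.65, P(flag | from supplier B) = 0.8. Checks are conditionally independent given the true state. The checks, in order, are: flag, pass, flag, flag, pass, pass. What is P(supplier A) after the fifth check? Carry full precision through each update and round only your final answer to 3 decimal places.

After 'flag': P(supplier A) = 0.65·0.5500 / (0.65·0.5500 + 0.8·0.4500) ≈ 0.4983
After 'pass': P(supplier A) = 0.35·0.4983 / (0.35·0.4983 + 0.2·0.5017) ≈ 0.6347
After 'flag': P(supplier A) = 0.65·0.6347 / (0.65·0.6347 + 0.8·0.3653) ≈ 0.5854
After 'flag': P(supplier A) = 0.65·0.5854 / (0.65·0.5854 + 0.8·0.4146) ≈ 0.5343
After 'pass': P(supplier A) = 0.35·0.5343 / (0.35·0.5343 + 0.2·0.4657) ≈ 0.6675

0.668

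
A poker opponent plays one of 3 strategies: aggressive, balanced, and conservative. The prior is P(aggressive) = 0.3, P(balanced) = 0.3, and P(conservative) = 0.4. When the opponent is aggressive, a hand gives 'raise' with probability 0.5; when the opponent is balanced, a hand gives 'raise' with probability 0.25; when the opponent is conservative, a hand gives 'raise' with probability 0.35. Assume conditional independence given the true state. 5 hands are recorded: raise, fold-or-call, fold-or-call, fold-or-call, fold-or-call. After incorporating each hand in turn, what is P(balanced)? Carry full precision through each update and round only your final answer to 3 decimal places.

0.408

After 'raise': normaliser = 0.5·0.3000 + 0.25·0.3000 + 0.35·0.4000; P(aggressive) ≈ 0.4110, P(balanced) ≈ 0.2055, P(conservative) ≈ 0.3836
After 'fold-or-call': normaliser = 0.5·0.4110 + 0.75·0.2055 + 0.65·0.3836; P(aggressive) ≈ 0.3375, P(balanced) ≈ 0.2531, P(conservative) ≈ 0.4094
After 'fold-or-call': normaliser = 0.5·0.3375 + 0.75·0.2531 + 0.65·0.4094; P(aggressive) ≈ 0.2701, P(balanced) ≈ 0.3039, P(conservative) ≈ 0.4260
After 'fold-or-call': normaliser = 0.5·0.2701 + 0.75·0.3039 + 0.65·0.4260; P(aggressive) ≈ 0.2111, P(balanced) ≈ 0.3562, P(conservative) ≈ 0.4328
After 'fold-or-call': normaliser = 0.5·0.2111 + 0.75·0.3562 + 0.65·0.4328; P(aggressive) ≈ 0.1614, P(balanced) ≈ 0.4085, P(conservative) ≈ 0.4302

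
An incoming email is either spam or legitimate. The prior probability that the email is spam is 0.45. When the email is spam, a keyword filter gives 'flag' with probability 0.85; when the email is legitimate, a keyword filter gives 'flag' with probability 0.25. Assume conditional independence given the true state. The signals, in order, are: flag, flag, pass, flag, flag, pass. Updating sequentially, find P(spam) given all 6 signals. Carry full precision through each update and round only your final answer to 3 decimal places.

0.814

After 'flag': P(spam) = 0.85·0.4500 / (0.85·0.4500 + 0.25·0.5500) ≈ 0.7356
After 'flag': P(spam) = 0.85·0.7356 / (0.85·0.7356 + 0.25·0.2644) ≈ 0.9044
After 'pass': P(spam) = 0.15·0.9044 / (0.15·0.9044 + 0.75·0.0956) ≈ 0.6542
After 'flag': P(spam) = 0.85·0.6542 / (0.85·0.6542 + 0.25·0.3458) ≈ 0.8654
After 'flag': P(spam) = 0.85·0.8654 / (0.85·0.8654 + 0.25·0.1346) ≈ 0.9563
After 'pass': P(spam) = 0.15·0.9563 / (0.15·0.9563 + 0.75·0.0437) ≈ 0.8139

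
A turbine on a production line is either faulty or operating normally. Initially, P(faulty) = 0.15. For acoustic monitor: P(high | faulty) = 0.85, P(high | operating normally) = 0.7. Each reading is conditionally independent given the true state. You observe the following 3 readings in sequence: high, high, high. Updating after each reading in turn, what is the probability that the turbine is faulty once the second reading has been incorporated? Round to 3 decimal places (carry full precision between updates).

Each posterior becomes the prior for the next update.
After 'high': P(faulty) = 0.85·0.1500 / (0.85·0.1500 + 0.7·0.8500) ≈ 0.1765
After 'high': P(faulty) = 0.85·0.1765 / (0.85·0.1765 + 0.7·0.8235) ≈ 0.2065

0.206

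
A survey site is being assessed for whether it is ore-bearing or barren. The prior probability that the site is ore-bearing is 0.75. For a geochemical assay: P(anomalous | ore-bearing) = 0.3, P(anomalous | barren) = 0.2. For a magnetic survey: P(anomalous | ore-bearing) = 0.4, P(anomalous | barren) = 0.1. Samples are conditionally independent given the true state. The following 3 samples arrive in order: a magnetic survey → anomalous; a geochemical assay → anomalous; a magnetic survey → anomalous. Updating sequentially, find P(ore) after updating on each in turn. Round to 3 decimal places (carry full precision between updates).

After a magnetic survey='anomalous': P(ore) = 0.4·0.7500 / (0.4·0.7500 + 0.1·0.2500) ≈ 0.9231
After a geochemical assay='anomalous': P(ore) = 0.3·0.9231 / (0.3·0.9231 + 0.2·0.0769) ≈ 0.9474
After a magnetic survey='anomalous': P(ore) = 0.4·0.9474 / (0.4·0.9474 + 0.1·0.0526) ≈ 0.9863

0.986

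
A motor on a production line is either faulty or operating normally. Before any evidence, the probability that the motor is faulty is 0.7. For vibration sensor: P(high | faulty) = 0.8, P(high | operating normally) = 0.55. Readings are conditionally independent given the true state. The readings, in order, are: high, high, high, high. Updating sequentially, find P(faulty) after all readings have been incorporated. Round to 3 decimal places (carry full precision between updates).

0.913

After 'high': P(faulty) = 0.8·0.7000 / (0.8·0.7000 + 0.55·0.3000) ≈ 0.7724
After 'high': P(faulty) = 0.8·0.7724 / (0.8·0.7724 + 0.55·0.2276) ≈ 0.8316
After 'high': P(faulty) = 0.8·0.8316 / (0.8·0.8316 + 0.55·0.1684) ≈ 0.8778
After 'high': P(faulty) = 0.8·0.8778 / (0.8·0.8778 + 0.55·0.1222) ≈ 0.9126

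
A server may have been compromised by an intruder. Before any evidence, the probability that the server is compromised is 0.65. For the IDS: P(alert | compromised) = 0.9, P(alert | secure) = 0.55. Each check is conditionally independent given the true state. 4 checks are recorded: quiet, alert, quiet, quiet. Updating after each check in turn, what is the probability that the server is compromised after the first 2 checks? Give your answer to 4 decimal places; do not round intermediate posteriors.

After 'quiet': P(compromised) = 0.1·0.6500 / (0.1·0.6500 + 0.45·0.3500) ≈ 0.2921
After 'alert': P(compromised) = 0.9·0.2921 / (0.9·0.2921 + 0.55·0.7079) ≈ 0.4031

0.4031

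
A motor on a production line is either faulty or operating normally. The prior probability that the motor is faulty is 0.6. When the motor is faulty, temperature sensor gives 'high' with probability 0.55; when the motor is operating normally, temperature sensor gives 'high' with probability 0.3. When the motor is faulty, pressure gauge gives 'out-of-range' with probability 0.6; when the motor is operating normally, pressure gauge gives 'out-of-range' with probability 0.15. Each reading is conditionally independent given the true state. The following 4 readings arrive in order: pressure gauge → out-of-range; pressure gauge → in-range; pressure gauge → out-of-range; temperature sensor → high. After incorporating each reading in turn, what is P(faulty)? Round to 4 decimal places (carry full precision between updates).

Each posterior becomes the prior for the next update.
After pressure gauge='out-of-range': P(faulty) = 0.6·0.6000 / (0.6·0.6000 + 0.15·0.4000) ≈ 0.8571
After pressure gauge='in-range': P(faulty) = 0.4·0.8571 / (0.4·0.8571 + 0.85·0.1429) ≈ 0.7385
After pressure gauge='out-of-range': P(faulty) = 0.6·0.7385 / (0.6·0.7385 + 0.15·0.2615) ≈ 0.9187
After temperature sensor='high': P(faulty) = 0.55·0.9187 / (0.55·0.9187 + 0.3·0.0813) ≈ 0.9539

0.9539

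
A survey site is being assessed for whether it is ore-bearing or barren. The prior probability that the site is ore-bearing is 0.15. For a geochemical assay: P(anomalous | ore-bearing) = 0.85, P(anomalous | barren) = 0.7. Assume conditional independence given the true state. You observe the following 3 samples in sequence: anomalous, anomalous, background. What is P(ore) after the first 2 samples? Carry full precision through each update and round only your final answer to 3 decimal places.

Each posterior becomes the prior for the next update.
After 'anomalous': P(ore) = 0.85·0.1500 / (0.85·0.1500 + 0.7·0.8500) ≈ 0.1765
After 'anomalous': P(ore) = 0.85·0.1765 / (0.85·0.1765 + 0.7·0.8235) ≈ 0.2065

0.206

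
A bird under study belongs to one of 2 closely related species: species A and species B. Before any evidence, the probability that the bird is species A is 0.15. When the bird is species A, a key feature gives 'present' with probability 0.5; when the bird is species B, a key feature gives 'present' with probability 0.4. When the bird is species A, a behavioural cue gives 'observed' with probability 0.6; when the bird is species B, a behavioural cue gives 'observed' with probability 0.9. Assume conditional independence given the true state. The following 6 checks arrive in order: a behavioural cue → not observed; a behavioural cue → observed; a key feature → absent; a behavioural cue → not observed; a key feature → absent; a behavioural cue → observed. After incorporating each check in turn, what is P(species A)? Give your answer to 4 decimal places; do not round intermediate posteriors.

After a behavioural cue='not observed': P(species A) = 0.4·0.1500 / (0.4·0.1500 + 0.1·0.8500) ≈ 0.4138
After a behavioural cue='observed': P(species A) = 0.6·0.4138 / (0.6·0.4138 + 0.9·0.5862) ≈ 0.3200
After a key feature='absent': P(species A) = 0.5·0.3200 / (0.5·0.3200 + 0.6·0.6800) ≈ 0.2817
After a behavioural cue='not observed': P(species A) = 0.4·0.2817 / (0.4·0.2817 + 0.1·0.7183) ≈ 0.6107
After a key feature='absent': P(species A) = 0.5·0.6107 / (0.5·0.6107 + 0.6·0.3893) ≈ 0.5666
After a behavioural cue='observed': P(species A) = 0.6·0.5666 / (0.6·0.5666 + 0.9·0.4334) ≈ 0.4657

0.4657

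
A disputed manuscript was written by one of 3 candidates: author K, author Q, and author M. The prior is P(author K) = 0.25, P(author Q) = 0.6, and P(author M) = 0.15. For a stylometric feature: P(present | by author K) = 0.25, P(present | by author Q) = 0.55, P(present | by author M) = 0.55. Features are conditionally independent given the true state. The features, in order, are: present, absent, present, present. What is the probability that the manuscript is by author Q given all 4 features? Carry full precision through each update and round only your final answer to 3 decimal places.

0.760

After 'present': normaliser = 0.25·0.2500 + 0.55·0.6000 + 0.55·0.1500; P(author K) ≈ 0.1316, P(author Q) ≈ 0.6947, P(author M) ≈ 0.1737
After 'absent': normaliser = 0.75·0.1316 + 0.45·0.6947 + 0.45·0.1737; P(author K) ≈ 0.2016, P(author Q) ≈ 0.6387, P(author M) ≈ 0.1597
After 'present': normaliser = 0.25·0.2016 + 0.55·0.6387 + 0.55·0.1597; P(author K) ≈ 0.1030, P(author Q) ≈ 0.7176, P(author M) ≈ 0.1794
After 'present': normaliser = 0.25·0.1030 + 0.55·0.7176 + 0.55·0.1794; P(author K) ≈ 0.0496, P(author Q) ≈ 0.7603, P(author M) ≈ 0.1901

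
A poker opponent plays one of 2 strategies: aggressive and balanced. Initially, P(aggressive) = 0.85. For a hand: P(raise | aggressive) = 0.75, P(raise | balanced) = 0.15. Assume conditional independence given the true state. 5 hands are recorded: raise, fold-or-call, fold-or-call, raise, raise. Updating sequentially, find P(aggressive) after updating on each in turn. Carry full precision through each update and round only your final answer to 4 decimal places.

After 'raise': P(aggressive) = 0.75·0.8500 / (0.75·0.8500 + 0.15·0.1500) ≈ 0.9659
After 'fold-or-call': P(aggressive) = 0.25·0.9659 / (0.25·0.9659 + 0.85·0.0341) ≈ 0.8929
After 'fold-or-call': P(aggressive) = 0.25·0.8929 / (0.25·0.8929 + 0.85·0.1071) ≈ 0.7102
After 'raise': P(aggressive) = 0.75·0.7102 / (0.75·0.7102 + 0.15·0.2898) ≈ 0.9246
After 'raise': P(aggressive) = 0.75·0.9246 / (0.75·0.9246 + 0.15·0.0754) ≈ 0.9839

0.9839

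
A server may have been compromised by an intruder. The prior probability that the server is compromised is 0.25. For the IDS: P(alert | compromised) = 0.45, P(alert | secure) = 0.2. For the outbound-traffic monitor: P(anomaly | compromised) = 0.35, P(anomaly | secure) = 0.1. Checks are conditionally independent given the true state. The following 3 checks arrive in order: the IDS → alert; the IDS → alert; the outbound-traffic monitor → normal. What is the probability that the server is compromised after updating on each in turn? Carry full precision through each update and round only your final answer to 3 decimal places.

After the IDS='alert': P(compromised) = 0.45·0.2500 / (0.45·0.2500 + 0.2·0.7500) ≈ 0.4286
After the IDS='alert': P(compromised) = 0.45·0.4286 / (0.45·0.4286 + 0.2·0.5714) ≈ 0.6279
After the outbound-traffic monitor='normal': P(compromised) = 0.65·0.6279 / (0.65·0.6279 + 0.9·0.3721) ≈ 0.5493

0.549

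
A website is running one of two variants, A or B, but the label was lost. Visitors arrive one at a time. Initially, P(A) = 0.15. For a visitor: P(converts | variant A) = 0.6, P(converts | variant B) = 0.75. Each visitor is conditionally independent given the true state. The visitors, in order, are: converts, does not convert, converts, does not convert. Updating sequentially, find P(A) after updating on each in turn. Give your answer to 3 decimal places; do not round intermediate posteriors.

0.224

After 'converts': P(A) = 0.6·0.1500 / (0.6·0.1500 + 0.75·0.8500) ≈ 0.1237
After 'does not convert': P(A) = 0.4·0.1237 / (0.4·0.1237 + 0.25·0.8763) ≈ 0.1843
After 'converts': P(A) = 0.6·0.1843 / (0.6·0.1843 + 0.75·0.8157) ≈ 0.1530
After 'does not convert': P(A) = 0.4·0.1530 / (0.4·0.1530 + 0.25·0.8470) ≈ 0.2243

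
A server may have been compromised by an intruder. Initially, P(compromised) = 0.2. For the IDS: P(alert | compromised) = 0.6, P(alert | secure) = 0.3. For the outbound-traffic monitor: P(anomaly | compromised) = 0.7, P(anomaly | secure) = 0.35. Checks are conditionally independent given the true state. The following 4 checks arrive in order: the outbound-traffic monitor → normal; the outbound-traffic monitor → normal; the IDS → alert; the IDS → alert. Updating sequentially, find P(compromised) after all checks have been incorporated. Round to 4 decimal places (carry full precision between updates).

0.1756

After the outbound-traffic monitor='normal': P(compromised) = 0.3·0.2000 / (0.3·0.2000 + 0.65·0.8000) ≈ 0.1034
After the outbound-traffic monitor='normal': P(compromised) = 0.3·0.1034 / (0.3·0.1034 + 0.65·0.8966) ≈ 0.0506
After the IDS='alert': P(compromised) = 0.6·0.0506 / (0.6·0.0506 + 0.3·0.9494) ≈ 0.0963
After the IDS='alert': P(compromised) = 0.6·0.0963 / (0.6·0.0963 + 0.3·0.9037) ≈ 0.1756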